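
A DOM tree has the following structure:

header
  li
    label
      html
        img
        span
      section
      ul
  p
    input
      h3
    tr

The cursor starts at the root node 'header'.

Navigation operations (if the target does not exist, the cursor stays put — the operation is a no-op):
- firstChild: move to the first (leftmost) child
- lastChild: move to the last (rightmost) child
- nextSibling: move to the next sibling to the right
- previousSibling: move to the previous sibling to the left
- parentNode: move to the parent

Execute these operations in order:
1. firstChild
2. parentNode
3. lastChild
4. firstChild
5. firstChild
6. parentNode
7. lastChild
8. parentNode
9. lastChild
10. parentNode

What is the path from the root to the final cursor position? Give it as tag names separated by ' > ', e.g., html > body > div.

Answer: header > p > input

Derivation:
After 1 (firstChild): li
After 2 (parentNode): header
After 3 (lastChild): p
After 4 (firstChild): input
After 5 (firstChild): h3
After 6 (parentNode): input
After 7 (lastChild): h3
After 8 (parentNode): input
After 9 (lastChild): h3
After 10 (parentNode): input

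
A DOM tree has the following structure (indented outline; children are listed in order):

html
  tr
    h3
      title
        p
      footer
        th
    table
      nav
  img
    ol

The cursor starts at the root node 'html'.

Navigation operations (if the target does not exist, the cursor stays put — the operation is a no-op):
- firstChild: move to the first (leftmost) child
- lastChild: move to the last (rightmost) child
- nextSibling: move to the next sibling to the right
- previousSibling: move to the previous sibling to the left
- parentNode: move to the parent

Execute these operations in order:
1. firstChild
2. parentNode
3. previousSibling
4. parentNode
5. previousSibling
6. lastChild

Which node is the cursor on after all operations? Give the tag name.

Answer: img

Derivation:
After 1 (firstChild): tr
After 2 (parentNode): html
After 3 (previousSibling): html (no-op, stayed)
After 4 (parentNode): html (no-op, stayed)
After 5 (previousSibling): html (no-op, stayed)
After 6 (lastChild): img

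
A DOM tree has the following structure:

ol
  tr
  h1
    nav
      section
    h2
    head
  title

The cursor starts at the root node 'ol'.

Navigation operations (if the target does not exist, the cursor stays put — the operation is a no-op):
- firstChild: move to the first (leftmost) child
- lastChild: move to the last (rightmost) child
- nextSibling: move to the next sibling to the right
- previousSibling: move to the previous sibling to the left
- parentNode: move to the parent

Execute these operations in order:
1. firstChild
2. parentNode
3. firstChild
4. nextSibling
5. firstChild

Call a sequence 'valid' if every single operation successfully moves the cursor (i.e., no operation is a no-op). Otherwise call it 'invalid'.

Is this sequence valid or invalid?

Answer: valid

Derivation:
After 1 (firstChild): tr
After 2 (parentNode): ol
After 3 (firstChild): tr
After 4 (nextSibling): h1
After 5 (firstChild): nav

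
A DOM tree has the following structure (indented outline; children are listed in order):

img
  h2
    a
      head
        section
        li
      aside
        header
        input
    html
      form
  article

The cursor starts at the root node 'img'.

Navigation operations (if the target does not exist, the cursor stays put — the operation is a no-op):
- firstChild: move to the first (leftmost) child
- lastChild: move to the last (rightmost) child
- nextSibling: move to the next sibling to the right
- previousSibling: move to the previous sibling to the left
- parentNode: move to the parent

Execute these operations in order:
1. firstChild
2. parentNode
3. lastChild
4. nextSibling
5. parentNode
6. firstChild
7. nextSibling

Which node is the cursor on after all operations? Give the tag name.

After 1 (firstChild): h2
After 2 (parentNode): img
After 3 (lastChild): article
After 4 (nextSibling): article (no-op, stayed)
After 5 (parentNode): img
After 6 (firstChild): h2
After 7 (nextSibling): article

Answer: article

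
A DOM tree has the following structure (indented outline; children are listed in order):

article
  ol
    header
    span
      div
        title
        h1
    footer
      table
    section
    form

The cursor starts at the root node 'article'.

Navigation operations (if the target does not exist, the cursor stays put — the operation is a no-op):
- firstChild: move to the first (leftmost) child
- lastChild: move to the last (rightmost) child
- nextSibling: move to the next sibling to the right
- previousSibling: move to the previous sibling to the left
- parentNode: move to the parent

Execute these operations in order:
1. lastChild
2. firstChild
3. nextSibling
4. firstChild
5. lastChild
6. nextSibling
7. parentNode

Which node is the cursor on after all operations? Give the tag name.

Answer: div

Derivation:
After 1 (lastChild): ol
After 2 (firstChild): header
After 3 (nextSibling): span
After 4 (firstChild): div
After 5 (lastChild): h1
After 6 (nextSibling): h1 (no-op, stayed)
After 7 (parentNode): div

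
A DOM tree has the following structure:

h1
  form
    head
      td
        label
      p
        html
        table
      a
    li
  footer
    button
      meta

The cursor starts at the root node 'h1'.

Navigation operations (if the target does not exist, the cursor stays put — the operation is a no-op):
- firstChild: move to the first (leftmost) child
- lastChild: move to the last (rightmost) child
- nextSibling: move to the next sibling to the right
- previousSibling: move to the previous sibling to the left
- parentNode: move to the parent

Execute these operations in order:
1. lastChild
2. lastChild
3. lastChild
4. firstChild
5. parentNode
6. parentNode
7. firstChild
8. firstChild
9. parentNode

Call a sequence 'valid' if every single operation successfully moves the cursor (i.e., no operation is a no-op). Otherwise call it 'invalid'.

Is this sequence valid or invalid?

After 1 (lastChild): footer
After 2 (lastChild): button
After 3 (lastChild): meta
After 4 (firstChild): meta (no-op, stayed)
After 5 (parentNode): button
After 6 (parentNode): footer
After 7 (firstChild): button
After 8 (firstChild): meta
After 9 (parentNode): button

Answer: invalid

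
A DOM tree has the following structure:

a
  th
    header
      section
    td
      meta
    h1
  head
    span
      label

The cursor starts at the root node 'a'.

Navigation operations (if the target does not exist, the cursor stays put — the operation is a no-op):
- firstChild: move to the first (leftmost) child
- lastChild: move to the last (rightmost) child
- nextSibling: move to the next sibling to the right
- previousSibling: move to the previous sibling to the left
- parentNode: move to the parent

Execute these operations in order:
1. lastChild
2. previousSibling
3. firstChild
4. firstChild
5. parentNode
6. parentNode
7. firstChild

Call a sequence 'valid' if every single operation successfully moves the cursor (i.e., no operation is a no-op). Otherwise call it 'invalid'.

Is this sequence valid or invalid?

After 1 (lastChild): head
After 2 (previousSibling): th
After 3 (firstChild): header
After 4 (firstChild): section
After 5 (parentNode): header
After 6 (parentNode): th
After 7 (firstChild): header

Answer: valid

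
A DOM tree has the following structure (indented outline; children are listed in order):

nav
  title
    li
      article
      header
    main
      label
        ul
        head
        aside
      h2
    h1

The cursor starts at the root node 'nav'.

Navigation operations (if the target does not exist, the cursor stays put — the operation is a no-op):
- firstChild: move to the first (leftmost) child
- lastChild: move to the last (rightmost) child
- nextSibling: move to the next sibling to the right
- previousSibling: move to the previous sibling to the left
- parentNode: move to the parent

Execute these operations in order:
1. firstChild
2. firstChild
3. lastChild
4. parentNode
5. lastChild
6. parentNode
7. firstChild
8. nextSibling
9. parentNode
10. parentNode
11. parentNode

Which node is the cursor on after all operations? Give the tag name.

After 1 (firstChild): title
After 2 (firstChild): li
After 3 (lastChild): header
After 4 (parentNode): li
After 5 (lastChild): header
After 6 (parentNode): li
After 7 (firstChild): article
After 8 (nextSibling): header
After 9 (parentNode): li
After 10 (parentNode): title
After 11 (parentNode): nav

Answer: nav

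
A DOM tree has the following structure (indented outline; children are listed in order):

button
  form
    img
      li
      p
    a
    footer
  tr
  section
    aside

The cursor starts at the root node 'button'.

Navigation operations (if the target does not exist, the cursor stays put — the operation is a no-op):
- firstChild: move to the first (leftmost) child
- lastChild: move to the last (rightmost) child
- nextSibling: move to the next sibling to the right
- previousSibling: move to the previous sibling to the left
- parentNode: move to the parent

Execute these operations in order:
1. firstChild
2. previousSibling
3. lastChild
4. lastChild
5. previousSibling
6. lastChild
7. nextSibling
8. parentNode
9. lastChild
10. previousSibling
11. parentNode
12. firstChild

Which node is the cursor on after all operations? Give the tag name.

Answer: img

Derivation:
After 1 (firstChild): form
After 2 (previousSibling): form (no-op, stayed)
After 3 (lastChild): footer
After 4 (lastChild): footer (no-op, stayed)
After 5 (previousSibling): a
After 6 (lastChild): a (no-op, stayed)
After 7 (nextSibling): footer
After 8 (parentNode): form
After 9 (lastChild): footer
After 10 (previousSibling): a
After 11 (parentNode): form
After 12 (firstChild): img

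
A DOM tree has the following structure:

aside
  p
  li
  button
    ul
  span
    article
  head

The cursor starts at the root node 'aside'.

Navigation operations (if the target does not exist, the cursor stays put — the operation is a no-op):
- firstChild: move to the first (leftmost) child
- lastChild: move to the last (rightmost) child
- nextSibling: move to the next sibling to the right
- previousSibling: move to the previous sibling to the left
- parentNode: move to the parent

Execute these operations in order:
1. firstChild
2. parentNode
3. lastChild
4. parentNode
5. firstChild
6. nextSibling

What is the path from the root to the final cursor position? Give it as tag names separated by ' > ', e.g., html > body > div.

After 1 (firstChild): p
After 2 (parentNode): aside
After 3 (lastChild): head
After 4 (parentNode): aside
After 5 (firstChild): p
After 6 (nextSibling): li

Answer: aside > li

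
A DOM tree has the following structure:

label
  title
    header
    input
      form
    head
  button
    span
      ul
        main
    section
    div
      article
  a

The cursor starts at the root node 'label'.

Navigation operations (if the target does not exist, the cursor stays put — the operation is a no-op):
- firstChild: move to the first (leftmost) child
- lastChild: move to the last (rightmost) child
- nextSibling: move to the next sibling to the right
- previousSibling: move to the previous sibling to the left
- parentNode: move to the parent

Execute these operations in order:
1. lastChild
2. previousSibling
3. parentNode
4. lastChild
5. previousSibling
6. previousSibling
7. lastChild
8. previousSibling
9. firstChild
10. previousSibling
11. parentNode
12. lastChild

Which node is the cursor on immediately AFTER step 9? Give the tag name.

After 1 (lastChild): a
After 2 (previousSibling): button
After 3 (parentNode): label
After 4 (lastChild): a
After 5 (previousSibling): button
After 6 (previousSibling): title
After 7 (lastChild): head
After 8 (previousSibling): input
After 9 (firstChild): form

Answer: form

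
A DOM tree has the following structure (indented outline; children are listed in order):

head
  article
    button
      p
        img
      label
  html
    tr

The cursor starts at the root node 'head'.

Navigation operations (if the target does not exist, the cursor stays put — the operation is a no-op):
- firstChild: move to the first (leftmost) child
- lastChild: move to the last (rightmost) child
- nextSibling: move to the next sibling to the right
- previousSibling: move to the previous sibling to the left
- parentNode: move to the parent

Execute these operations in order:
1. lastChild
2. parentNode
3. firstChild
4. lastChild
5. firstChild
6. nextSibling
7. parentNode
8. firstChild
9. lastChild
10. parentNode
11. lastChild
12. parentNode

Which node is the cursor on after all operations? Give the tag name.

Answer: p

Derivation:
After 1 (lastChild): html
After 2 (parentNode): head
After 3 (firstChild): article
After 4 (lastChild): button
After 5 (firstChild): p
After 6 (nextSibling): label
After 7 (parentNode): button
After 8 (firstChild): p
After 9 (lastChild): img
After 10 (parentNode): p
After 11 (lastChild): img
After 12 (parentNode): p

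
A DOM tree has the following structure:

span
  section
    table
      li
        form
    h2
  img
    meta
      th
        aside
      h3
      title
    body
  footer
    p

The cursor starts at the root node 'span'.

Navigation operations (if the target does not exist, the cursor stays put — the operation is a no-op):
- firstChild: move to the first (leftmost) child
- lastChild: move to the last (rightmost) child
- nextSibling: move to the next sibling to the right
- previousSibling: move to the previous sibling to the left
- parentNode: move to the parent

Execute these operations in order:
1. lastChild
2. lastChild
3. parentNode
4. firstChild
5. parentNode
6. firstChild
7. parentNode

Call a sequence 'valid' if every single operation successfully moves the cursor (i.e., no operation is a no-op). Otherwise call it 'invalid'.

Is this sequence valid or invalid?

After 1 (lastChild): footer
After 2 (lastChild): p
After 3 (parentNode): footer
After 4 (firstChild): p
After 5 (parentNode): footer
After 6 (firstChild): p
After 7 (parentNode): footer

Answer: valid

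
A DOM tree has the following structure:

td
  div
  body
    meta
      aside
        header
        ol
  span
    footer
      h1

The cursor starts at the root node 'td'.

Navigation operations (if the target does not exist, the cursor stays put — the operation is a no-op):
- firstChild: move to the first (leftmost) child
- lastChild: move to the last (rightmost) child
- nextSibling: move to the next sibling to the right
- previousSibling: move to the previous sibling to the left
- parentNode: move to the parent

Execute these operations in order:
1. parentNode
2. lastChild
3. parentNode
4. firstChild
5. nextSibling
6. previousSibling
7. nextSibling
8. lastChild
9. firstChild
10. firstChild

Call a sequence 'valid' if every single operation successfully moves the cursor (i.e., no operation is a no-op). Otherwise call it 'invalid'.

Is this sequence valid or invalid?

After 1 (parentNode): td (no-op, stayed)
After 2 (lastChild): span
After 3 (parentNode): td
After 4 (firstChild): div
After 5 (nextSibling): body
After 6 (previousSibling): div
After 7 (nextSibling): body
After 8 (lastChild): meta
After 9 (firstChild): aside
After 10 (firstChild): header

Answer: invalid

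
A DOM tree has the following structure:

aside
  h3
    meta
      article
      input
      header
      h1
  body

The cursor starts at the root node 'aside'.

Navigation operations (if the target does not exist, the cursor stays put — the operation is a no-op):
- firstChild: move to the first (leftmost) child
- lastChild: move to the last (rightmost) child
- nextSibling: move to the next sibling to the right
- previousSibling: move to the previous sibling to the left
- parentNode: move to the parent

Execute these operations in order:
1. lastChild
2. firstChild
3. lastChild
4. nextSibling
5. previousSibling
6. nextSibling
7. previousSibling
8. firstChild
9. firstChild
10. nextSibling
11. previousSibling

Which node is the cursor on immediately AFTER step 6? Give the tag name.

Answer: body

Derivation:
After 1 (lastChild): body
After 2 (firstChild): body (no-op, stayed)
After 3 (lastChild): body (no-op, stayed)
After 4 (nextSibling): body (no-op, stayed)
After 5 (previousSibling): h3
After 6 (nextSibling): body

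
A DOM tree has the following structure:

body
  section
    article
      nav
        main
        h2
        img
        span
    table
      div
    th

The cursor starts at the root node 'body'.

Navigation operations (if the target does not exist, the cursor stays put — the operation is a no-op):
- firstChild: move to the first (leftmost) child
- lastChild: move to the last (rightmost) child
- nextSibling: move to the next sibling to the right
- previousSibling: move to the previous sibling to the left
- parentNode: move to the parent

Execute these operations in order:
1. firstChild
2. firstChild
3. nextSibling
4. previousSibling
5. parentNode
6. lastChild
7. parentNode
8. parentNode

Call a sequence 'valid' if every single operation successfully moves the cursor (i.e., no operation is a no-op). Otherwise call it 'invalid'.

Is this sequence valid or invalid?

After 1 (firstChild): section
After 2 (firstChild): article
After 3 (nextSibling): table
After 4 (previousSibling): article
After 5 (parentNode): section
After 6 (lastChild): th
After 7 (parentNode): section
After 8 (parentNode): body

Answer: valid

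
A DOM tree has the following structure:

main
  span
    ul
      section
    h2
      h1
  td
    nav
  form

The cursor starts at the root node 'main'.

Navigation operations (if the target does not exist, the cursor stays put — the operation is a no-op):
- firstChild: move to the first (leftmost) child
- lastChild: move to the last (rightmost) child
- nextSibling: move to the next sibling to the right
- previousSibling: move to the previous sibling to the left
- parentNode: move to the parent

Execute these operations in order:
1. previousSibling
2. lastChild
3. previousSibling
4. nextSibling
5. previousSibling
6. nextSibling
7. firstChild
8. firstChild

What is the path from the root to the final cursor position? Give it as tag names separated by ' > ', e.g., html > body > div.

Answer: main > form

Derivation:
After 1 (previousSibling): main (no-op, stayed)
After 2 (lastChild): form
After 3 (previousSibling): td
After 4 (nextSibling): form
After 5 (previousSibling): td
After 6 (nextSibling): form
After 7 (firstChild): form (no-op, stayed)
After 8 (firstChild): form (no-op, stayed)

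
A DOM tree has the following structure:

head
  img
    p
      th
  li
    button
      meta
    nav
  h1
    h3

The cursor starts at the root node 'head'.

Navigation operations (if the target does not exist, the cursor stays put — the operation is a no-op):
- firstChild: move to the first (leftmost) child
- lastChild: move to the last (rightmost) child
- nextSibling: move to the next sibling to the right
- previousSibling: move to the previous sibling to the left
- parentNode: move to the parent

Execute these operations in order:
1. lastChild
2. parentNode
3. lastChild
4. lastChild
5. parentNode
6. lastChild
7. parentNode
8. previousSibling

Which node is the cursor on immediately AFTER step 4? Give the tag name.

After 1 (lastChild): h1
After 2 (parentNode): head
After 3 (lastChild): h1
After 4 (lastChild): h3

Answer: h3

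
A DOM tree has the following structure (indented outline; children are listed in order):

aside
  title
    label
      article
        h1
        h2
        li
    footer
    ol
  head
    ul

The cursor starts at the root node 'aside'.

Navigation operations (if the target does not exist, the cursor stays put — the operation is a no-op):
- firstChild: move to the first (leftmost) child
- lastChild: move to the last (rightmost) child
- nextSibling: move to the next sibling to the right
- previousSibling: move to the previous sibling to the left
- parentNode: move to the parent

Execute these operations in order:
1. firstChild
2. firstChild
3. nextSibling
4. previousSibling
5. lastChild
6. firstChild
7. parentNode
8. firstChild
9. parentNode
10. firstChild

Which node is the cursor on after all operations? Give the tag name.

Answer: h1

Derivation:
After 1 (firstChild): title
After 2 (firstChild): label
After 3 (nextSibling): footer
After 4 (previousSibling): label
After 5 (lastChild): article
After 6 (firstChild): h1
After 7 (parentNode): article
After 8 (firstChild): h1
After 9 (parentNode): article
After 10 (firstChild): h1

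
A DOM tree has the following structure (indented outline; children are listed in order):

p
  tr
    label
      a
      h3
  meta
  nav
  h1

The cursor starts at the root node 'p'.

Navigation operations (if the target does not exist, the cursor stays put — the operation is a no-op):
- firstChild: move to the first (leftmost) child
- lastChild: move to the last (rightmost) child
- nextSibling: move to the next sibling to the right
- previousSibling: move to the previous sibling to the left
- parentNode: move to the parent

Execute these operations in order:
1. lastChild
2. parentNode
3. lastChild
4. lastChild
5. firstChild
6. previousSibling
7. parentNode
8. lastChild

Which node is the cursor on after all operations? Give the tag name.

Answer: h1

Derivation:
After 1 (lastChild): h1
After 2 (parentNode): p
After 3 (lastChild): h1
After 4 (lastChild): h1 (no-op, stayed)
After 5 (firstChild): h1 (no-op, stayed)
After 6 (previousSibling): nav
After 7 (parentNode): p
After 8 (lastChild): h1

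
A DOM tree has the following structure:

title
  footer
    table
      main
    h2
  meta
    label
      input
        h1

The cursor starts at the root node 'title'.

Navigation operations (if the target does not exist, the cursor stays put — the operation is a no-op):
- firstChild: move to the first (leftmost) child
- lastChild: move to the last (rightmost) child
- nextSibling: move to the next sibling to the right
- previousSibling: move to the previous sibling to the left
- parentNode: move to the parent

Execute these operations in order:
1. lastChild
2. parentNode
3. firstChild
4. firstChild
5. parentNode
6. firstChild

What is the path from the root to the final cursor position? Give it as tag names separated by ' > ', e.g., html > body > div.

After 1 (lastChild): meta
After 2 (parentNode): title
After 3 (firstChild): footer
After 4 (firstChild): table
After 5 (parentNode): footer
After 6 (firstChild): table

Answer: title > footer > table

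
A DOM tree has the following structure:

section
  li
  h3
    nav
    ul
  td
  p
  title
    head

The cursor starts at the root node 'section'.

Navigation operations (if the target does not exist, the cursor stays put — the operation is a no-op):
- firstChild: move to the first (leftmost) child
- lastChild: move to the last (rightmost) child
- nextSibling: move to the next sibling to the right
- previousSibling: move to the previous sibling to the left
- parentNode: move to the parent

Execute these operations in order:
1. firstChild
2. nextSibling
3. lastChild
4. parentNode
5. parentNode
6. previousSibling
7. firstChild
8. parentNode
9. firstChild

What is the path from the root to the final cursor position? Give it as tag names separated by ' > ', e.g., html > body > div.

Answer: section > li

Derivation:
After 1 (firstChild): li
After 2 (nextSibling): h3
After 3 (lastChild): ul
After 4 (parentNode): h3
After 5 (parentNode): section
After 6 (previousSibling): section (no-op, stayed)
After 7 (firstChild): li
After 8 (parentNode): section
After 9 (firstChild): li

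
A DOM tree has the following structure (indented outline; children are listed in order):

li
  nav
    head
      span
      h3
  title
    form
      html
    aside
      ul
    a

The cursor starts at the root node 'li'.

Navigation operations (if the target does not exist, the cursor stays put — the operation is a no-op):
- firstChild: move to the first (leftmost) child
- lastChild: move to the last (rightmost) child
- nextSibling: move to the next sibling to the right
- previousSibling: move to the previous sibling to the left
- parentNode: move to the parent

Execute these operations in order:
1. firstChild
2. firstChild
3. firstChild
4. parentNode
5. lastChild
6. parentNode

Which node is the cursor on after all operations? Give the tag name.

After 1 (firstChild): nav
After 2 (firstChild): head
After 3 (firstChild): span
After 4 (parentNode): head
After 5 (lastChild): h3
After 6 (parentNode): head

Answer: head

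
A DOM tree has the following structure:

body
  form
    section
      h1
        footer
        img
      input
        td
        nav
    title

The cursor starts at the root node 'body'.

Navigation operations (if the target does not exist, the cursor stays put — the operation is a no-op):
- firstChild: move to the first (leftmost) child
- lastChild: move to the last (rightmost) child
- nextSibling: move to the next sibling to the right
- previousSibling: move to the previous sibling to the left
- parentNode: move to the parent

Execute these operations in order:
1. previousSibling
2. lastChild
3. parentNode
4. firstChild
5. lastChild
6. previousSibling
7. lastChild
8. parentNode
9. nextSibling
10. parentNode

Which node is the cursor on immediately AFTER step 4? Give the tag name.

After 1 (previousSibling): body (no-op, stayed)
After 2 (lastChild): form
After 3 (parentNode): body
After 4 (firstChild): form

Answer: form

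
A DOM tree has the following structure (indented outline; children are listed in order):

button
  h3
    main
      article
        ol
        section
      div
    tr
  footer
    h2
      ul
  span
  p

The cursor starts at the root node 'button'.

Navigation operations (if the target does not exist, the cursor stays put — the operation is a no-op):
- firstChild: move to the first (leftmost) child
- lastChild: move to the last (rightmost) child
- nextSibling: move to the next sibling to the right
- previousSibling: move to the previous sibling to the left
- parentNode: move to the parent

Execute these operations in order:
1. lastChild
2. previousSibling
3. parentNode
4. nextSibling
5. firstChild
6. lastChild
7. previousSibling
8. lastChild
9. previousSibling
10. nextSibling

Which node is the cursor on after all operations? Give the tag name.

Answer: div

Derivation:
After 1 (lastChild): p
After 2 (previousSibling): span
After 3 (parentNode): button
After 4 (nextSibling): button (no-op, stayed)
After 5 (firstChild): h3
After 6 (lastChild): tr
After 7 (previousSibling): main
After 8 (lastChild): div
After 9 (previousSibling): article
After 10 (nextSibling): div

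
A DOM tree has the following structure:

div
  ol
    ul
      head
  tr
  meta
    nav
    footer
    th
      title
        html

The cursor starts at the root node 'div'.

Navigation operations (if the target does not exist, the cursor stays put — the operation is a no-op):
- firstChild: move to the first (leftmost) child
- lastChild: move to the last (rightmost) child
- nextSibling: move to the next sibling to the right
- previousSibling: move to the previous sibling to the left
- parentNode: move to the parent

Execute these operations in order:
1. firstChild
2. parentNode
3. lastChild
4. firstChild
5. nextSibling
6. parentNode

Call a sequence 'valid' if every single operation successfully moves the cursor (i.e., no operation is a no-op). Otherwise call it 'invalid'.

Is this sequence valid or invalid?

Answer: valid

Derivation:
After 1 (firstChild): ol
After 2 (parentNode): div
After 3 (lastChild): meta
After 4 (firstChild): nav
After 5 (nextSibling): footer
After 6 (parentNode): meta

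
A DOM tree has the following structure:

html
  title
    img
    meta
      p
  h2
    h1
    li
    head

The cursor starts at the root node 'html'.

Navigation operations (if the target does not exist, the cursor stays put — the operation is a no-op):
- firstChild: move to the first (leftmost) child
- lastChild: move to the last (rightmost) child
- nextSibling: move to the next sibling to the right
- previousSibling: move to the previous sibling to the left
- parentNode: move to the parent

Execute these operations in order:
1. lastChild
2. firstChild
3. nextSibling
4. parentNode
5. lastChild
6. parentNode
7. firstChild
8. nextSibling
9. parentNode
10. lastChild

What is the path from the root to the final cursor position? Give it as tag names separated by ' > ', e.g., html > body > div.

After 1 (lastChild): h2
After 2 (firstChild): h1
After 3 (nextSibling): li
After 4 (parentNode): h2
After 5 (lastChild): head
After 6 (parentNode): h2
After 7 (firstChild): h1
After 8 (nextSibling): li
After 9 (parentNode): h2
After 10 (lastChild): head

Answer: html > h2 > head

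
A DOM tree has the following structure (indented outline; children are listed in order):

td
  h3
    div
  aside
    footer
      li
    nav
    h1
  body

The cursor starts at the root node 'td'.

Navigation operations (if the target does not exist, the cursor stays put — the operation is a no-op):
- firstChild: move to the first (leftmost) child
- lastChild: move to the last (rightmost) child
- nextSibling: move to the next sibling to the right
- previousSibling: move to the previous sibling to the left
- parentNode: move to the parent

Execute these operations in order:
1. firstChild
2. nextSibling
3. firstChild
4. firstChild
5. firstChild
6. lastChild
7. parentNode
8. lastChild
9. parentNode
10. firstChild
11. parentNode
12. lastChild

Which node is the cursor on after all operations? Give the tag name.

Answer: li

Derivation:
After 1 (firstChild): h3
After 2 (nextSibling): aside
After 3 (firstChild): footer
After 4 (firstChild): li
After 5 (firstChild): li (no-op, stayed)
After 6 (lastChild): li (no-op, stayed)
After 7 (parentNode): footer
After 8 (lastChild): li
After 9 (parentNode): footer
After 10 (firstChild): li
After 11 (parentNode): footer
After 12 (lastChild): li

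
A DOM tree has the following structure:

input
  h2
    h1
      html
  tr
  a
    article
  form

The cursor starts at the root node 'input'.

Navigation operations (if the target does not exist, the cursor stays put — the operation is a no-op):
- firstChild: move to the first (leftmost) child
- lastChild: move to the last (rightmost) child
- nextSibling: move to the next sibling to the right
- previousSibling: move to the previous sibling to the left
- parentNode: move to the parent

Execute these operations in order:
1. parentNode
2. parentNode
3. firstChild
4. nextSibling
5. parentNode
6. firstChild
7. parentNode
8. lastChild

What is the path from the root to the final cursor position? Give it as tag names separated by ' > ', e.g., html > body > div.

Answer: input > form

Derivation:
After 1 (parentNode): input (no-op, stayed)
After 2 (parentNode): input (no-op, stayed)
After 3 (firstChild): h2
After 4 (nextSibling): tr
After 5 (parentNode): input
After 6 (firstChild): h2
After 7 (parentNode): input
After 8 (lastChild): form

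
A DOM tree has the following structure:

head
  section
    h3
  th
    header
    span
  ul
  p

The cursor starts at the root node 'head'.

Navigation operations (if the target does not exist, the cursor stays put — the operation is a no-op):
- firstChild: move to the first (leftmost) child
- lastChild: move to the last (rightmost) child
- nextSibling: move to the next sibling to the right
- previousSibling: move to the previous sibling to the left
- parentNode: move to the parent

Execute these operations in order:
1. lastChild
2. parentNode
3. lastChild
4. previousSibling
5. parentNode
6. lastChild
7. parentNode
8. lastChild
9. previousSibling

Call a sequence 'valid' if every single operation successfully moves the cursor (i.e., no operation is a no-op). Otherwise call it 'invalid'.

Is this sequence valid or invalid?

After 1 (lastChild): p
After 2 (parentNode): head
After 3 (lastChild): p
After 4 (previousSibling): ul
After 5 (parentNode): head
After 6 (lastChild): p
After 7 (parentNode): head
After 8 (lastChild): p
After 9 (previousSibling): ul

Answer: valid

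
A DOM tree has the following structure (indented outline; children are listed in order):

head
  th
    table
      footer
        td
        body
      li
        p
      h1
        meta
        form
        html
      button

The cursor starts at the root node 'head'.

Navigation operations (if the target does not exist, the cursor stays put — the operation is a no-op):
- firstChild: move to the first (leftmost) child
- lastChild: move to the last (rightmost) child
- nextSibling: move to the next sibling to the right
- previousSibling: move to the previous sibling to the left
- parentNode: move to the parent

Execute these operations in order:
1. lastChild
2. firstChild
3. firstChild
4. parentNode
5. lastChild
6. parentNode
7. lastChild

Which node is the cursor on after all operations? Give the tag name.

Answer: button

Derivation:
After 1 (lastChild): th
After 2 (firstChild): table
After 3 (firstChild): footer
After 4 (parentNode): table
After 5 (lastChild): button
After 6 (parentNode): table
After 7 (lastChild): button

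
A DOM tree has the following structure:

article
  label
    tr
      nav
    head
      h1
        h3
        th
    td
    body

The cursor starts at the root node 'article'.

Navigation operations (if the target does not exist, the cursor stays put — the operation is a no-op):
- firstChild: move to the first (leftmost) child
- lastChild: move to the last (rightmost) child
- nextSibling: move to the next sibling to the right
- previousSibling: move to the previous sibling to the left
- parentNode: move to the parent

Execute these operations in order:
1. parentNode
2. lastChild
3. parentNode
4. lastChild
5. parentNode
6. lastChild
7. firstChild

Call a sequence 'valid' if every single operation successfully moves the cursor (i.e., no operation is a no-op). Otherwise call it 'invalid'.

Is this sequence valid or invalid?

After 1 (parentNode): article (no-op, stayed)
After 2 (lastChild): label
After 3 (parentNode): article
After 4 (lastChild): label
After 5 (parentNode): article
After 6 (lastChild): label
After 7 (firstChild): tr

Answer: invalid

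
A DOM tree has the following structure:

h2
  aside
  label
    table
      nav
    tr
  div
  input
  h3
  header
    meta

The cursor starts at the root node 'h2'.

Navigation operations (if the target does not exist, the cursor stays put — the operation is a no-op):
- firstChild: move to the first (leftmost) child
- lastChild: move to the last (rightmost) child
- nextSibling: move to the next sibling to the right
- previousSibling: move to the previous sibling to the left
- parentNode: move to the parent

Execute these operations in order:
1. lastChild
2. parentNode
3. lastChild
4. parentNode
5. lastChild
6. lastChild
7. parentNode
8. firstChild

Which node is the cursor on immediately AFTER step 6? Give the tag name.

Answer: meta

Derivation:
After 1 (lastChild): header
After 2 (parentNode): h2
After 3 (lastChild): header
After 4 (parentNode): h2
After 5 (lastChild): header
After 6 (lastChild): meta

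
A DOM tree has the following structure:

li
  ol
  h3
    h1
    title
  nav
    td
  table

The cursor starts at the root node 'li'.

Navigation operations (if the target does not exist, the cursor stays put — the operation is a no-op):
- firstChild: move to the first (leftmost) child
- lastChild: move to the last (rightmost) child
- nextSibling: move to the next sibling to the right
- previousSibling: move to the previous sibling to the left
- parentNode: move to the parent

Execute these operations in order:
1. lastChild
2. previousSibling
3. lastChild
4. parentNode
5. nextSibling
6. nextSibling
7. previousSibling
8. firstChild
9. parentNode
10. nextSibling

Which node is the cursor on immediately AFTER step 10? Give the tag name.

After 1 (lastChild): table
After 2 (previousSibling): nav
After 3 (lastChild): td
After 4 (parentNode): nav
After 5 (nextSibling): table
After 6 (nextSibling): table (no-op, stayed)
After 7 (previousSibling): nav
After 8 (firstChild): td
After 9 (parentNode): nav
After 10 (nextSibling): table

Answer: table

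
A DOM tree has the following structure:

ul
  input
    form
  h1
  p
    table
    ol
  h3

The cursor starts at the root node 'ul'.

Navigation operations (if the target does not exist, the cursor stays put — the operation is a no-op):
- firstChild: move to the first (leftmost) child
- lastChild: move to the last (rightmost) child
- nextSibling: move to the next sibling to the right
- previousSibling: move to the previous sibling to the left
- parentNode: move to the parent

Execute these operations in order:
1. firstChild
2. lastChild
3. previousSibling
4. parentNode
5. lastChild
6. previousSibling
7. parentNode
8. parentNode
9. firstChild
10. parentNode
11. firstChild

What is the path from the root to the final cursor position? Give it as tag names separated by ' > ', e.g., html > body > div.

After 1 (firstChild): input
After 2 (lastChild): form
After 3 (previousSibling): form (no-op, stayed)
After 4 (parentNode): input
After 5 (lastChild): form
After 6 (previousSibling): form (no-op, stayed)
After 7 (parentNode): input
After 8 (parentNode): ul
After 9 (firstChild): input
After 10 (parentNode): ul
After 11 (firstChild): input

Answer: ul > input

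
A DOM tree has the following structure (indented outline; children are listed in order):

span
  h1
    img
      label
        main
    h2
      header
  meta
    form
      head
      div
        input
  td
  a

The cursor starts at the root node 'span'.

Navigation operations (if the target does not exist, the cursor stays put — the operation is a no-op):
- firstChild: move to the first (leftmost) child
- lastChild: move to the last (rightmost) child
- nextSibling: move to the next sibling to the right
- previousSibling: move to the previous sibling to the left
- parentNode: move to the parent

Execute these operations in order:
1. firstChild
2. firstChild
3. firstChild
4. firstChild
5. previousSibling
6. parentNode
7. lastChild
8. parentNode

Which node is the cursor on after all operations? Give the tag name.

Answer: label

Derivation:
After 1 (firstChild): h1
After 2 (firstChild): img
After 3 (firstChild): label
After 4 (firstChild): main
After 5 (previousSibling): main (no-op, stayed)
After 6 (parentNode): label
After 7 (lastChild): main
After 8 (parentNode): label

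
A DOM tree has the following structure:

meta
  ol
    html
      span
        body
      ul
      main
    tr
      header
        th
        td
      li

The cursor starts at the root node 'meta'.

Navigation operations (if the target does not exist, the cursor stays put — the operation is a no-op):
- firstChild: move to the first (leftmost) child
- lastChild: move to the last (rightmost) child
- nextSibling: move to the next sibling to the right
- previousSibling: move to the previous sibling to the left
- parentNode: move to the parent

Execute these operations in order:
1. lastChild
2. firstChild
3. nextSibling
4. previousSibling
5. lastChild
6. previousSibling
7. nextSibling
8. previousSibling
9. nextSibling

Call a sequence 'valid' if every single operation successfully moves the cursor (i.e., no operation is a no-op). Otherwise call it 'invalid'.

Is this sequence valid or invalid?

Answer: valid

Derivation:
After 1 (lastChild): ol
After 2 (firstChild): html
After 3 (nextSibling): tr
After 4 (previousSibling): html
After 5 (lastChild): main
After 6 (previousSibling): ul
After 7 (nextSibling): main
After 8 (previousSibling): ul
After 9 (nextSibling): main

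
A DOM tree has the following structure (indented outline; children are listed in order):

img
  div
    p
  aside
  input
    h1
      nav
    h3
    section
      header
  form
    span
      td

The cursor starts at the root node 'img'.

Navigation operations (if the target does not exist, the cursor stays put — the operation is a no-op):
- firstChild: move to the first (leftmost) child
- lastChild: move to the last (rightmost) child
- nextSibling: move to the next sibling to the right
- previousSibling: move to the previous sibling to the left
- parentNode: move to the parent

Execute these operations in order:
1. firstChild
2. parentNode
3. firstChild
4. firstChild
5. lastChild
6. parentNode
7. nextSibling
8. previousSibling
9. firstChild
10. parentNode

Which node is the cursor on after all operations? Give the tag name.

After 1 (firstChild): div
After 2 (parentNode): img
After 3 (firstChild): div
After 4 (firstChild): p
After 5 (lastChild): p (no-op, stayed)
After 6 (parentNode): div
After 7 (nextSibling): aside
After 8 (previousSibling): div
After 9 (firstChild): p
After 10 (parentNode): div

Answer: div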